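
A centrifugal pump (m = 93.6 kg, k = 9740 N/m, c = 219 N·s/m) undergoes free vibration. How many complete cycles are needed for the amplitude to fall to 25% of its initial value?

ζ = c/(2√(km)) = 219/(2√(9740 × 93.6)) = 219/1910 = 0.1147.
Logarithmic decrement δ = 2πζ/√(1 − ζ²) = 2π × 0.1147/√(1 − 0.0132) = 0.7254.
x_n/x₀ = e^(−nδ) ≤ 0.25; take ln: n ≥ ln(1/0.25)/δ = 1.386/0.7254 = 1.911.
So 2 complete cycles are required.

2 cycles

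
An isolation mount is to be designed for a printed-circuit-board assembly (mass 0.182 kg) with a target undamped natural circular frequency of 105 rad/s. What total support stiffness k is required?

2010 N/m

k = m·ω_n² = 0.182 × 105.0² = 0.182 × 11020 = 2007 N/m.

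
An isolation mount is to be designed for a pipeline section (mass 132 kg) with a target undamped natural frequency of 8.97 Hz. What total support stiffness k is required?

419000 N/m

ω_n = 2πf_n = 2π × 8.97 = 56.36 rad/s.
k = m·ω_n² = 132 × 56.36² = 132 × 3176 = 419300 N/m.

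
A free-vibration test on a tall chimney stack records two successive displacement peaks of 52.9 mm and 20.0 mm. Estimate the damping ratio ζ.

0.153

Logarithmic decrement δ = (1/n)·ln(x₀/x_n) = (1/1)·ln(52.9/20.0) = (1/1)·ln(2.645) = 0.9727.
ζ = δ/√(4π² + δ²) = 0.9727/√(39.48 + 0.946) = 0.9727/6.358 = 0.1530.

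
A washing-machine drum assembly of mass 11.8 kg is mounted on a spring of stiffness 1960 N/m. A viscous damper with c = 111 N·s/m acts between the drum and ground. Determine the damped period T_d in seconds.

0.524 s

ω_n = √(k/m) = √(1960/11.8) = 12.89 rad/s.
Critical damping c_c = 2√(k·m) = 2√(1960 × 11.8) = 304.2 N·s/m, so ζ = c/c_c = 111/304.2 = 0.3649.
ω_d = ω_n√(1 − ζ²) = 12.89 × √(1 − 0.133) = 12.00 rad/s.
T_d = 2π/ω_d = 0.5236 s.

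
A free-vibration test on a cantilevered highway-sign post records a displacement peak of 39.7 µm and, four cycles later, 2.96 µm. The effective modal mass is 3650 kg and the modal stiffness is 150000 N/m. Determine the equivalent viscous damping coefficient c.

Logarithmic decrement δ = (1/n)·ln(x₀/x_n) = (1/4)·ln(39.7/2.96) = (1/4)·ln(13.41) = 0.6490.
ζ = δ/√(4π² + δ²) = 0.6490/√(39.48 + 0.421) = 0.6490/6.317 = 0.1028.
c = ζ · 2√(km) = 0.1028 × 2√(150000 × 3650) = 0.1028 × 46800 = 4808 N·s/m.

4810 N·s/m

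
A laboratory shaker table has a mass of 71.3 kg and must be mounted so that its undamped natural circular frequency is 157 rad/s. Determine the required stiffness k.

1760000 N/m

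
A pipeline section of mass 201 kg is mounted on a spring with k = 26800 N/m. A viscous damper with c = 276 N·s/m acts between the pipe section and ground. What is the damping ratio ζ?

0.0595

ω_n = √(k/m) = √(26800/201) = 11.55 rad/s.
Critical damping c_c = 2√(k·m) = 2√(26800 × 201) = 4642 N·s/m, so ζ = c/c_c = 276/4642 = 0.05946.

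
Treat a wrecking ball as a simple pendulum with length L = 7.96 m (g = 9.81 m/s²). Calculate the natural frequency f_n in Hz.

For a simple pendulum ω_n = √(g/L) = √(9.81/7.96) = √1.232 = 1.110 rad/s.
f_n = ω_n/(2π) = 1.110/6.283 = 0.1767 Hz.

0.177 Hz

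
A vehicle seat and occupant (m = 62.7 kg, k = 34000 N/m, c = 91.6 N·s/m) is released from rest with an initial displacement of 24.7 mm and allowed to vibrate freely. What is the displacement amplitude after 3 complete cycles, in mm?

13.7 mm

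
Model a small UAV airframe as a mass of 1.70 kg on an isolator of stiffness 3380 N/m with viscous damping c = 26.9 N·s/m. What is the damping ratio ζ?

ω_n = √(k/m) = √(3380/1.70) = 44.59 rad/s.
Critical damping c_c = 2√(k·m) = 2√(3380 × 1.70) = 151.6 N·s/m, so ζ = c/c_c = 26.9/151.6 = 0.1774.

0.177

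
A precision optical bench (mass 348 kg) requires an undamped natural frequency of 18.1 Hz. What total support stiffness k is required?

ω_n = 2πf_n = 2π × 18.1 = 113.7 rad/s.
k = m·ω_n² = 348 × 113.7² = 348 × 12930 = 4501000 N/m.

4500000 N/m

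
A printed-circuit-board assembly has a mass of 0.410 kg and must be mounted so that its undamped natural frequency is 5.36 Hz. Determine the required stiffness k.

465 N/m

ω_n = 2πf_n = 2π × 5.36 = 33.68 rad/s.
k = m·ω_n² = 0.410 × 33.68² = 0.410 × 1134 = 465.0 N/m.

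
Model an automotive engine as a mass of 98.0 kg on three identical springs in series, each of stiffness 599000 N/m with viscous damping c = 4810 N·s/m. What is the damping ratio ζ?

Series springs: 1/k_eq = 3/599000, so k_eq = 599000/3 = 199700 N/m.
ω_n = √(k_eq/m) = √(199700/98.0) = 45.14 rad/s.
Critical damping c_c = 2√(k_eq·m) = 2√(199700 × 98.0) = 8847 N·s/m, so ζ = c/c_c = 4810/8847 = 0.5437.

0.544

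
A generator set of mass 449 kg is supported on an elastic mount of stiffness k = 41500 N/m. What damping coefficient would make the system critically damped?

8630 N·s/m

c_c = 2√(k·m) = 2√(41500 × 449) = 2 × 4317 = 8633 N·s/m.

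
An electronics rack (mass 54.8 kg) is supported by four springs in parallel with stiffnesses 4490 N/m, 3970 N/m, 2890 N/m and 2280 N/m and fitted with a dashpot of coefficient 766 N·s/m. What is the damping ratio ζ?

Parallel springs add: k_eq = 4490 + 3970 + 2890 + 2280 = 13630 N/m.
ω_n = √(k_eq/m) = √(13630/54.8) = 15.77 rad/s.
Critical damping c_c = 2√(k_eq·m) = 2√(13630 × 54.8) = 1728 N·s/m, so ζ = c/c_c = 766/1728 = 0.4432.

0.443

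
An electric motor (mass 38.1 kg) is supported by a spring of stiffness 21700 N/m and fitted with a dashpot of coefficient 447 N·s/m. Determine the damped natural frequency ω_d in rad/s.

ω_n = √(k/m) = √(21700/38.1) = 23.87 rad/s.
Critical damping c_c = 2√(k·m) = 2√(21700 × 38.1) = 1819 N·s/m, so ζ = c/c_c = 447/1819 = 0.2458.
ω_d = ω_n√(1 − ζ²) = 23.87 × √(1 − 0.0604) = 23.13 rad/s.

23.1 rad/s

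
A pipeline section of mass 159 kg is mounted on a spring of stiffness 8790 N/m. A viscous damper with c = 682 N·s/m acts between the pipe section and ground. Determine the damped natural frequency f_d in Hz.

1.13 Hz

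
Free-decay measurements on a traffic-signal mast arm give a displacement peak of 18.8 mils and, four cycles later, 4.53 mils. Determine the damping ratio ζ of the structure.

Logarithmic decrement δ = (1/n)·ln(x₀/x_n) = (1/4)·ln(18.8/4.53) = (1/4)·ln(4.150) = 0.3558.
ζ = δ/√(4π² + δ²) = 0.3558/√(39.48 + 0.127) = 0.3558/6.293 = 0.05653.

0.0565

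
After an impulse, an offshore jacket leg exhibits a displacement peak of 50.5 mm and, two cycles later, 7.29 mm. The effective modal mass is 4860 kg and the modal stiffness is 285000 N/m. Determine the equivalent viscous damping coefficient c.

11300 N·s/m

Logarithmic decrement δ = (1/n)·ln(x₀/x_n) = (1/2)·ln(50.5/7.29) = (1/2)·ln(6.927) = 0.9677.
ζ = δ/√(4π² + δ²) = 0.9677/√(39.48 + 0.937) = 0.9677/6.357 = 0.1522.
c = ζ · 2√(km) = 0.1522 × 2√(285000 × 4860) = 0.1522 × 74430 = 11330 N·s/m.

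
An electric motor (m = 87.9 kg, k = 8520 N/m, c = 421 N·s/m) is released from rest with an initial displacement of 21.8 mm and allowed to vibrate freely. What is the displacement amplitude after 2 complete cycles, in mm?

ζ = c/(2√(km)) = 421/(2√(8520 × 87.9)) = 421/1731 = 0.2432.
Logarithmic decrement δ = 2πζ/√(1 − ζ²) = 2π × 0.2432/√(1 − 0.0592) = 1.576.
After n cycles, x_n/x₀ = e^(−nδ), so x_2 = 21.8 × e^(−2 × 1.576) = 21.8 × 0.04280 = 0.9330 mm.

0.933 mm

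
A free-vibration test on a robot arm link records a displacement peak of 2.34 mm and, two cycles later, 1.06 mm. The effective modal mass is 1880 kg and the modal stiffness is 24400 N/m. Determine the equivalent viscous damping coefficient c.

Logarithmic decrement δ = (1/n)·ln(x₀/x_n) = (1/2)·ln(2.34/1.06) = (1/2)·ln(2.208) = 0.3959.
ζ = δ/√(4π² + δ²) = 0.3959/√(39.48 + 0.157) = 0.3959/6.296 = 0.06289.
c = ζ · 2√(km) = 0.06289 × 2√(24400 × 1880) = 0.06289 × 13550 = 851.9 N·s/m.

852 N·s/m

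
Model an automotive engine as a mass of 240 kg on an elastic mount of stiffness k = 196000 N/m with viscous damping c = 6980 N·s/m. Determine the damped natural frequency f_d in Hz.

3.92 Hz

ω_n = √(k/m) = √(196000/240) = 28.58 rad/s.
Critical damping c_c = 2√(k·m) = 2√(196000 × 240) = 13720 N·s/m, so ζ = c/c_c = 6980/13720 = 0.5089.
ω_d = ω_n√(1 − ζ²) = 28.58 × √(1 − 0.259) = 24.60 rad/s.
f_d = ω_d/(2π) = 3.915 Hz.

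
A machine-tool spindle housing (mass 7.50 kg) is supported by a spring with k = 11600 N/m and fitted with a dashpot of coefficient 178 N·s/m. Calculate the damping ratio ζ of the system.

0.302

ω_n = √(k/m) = √(11600/7.50) = 39.33 rad/s.
Critical damping c_c = 2√(k·m) = 2√(11600 × 7.50) = 589.9 N·s/m, so ζ = c/c_c = 178/589.9 = 0.3017.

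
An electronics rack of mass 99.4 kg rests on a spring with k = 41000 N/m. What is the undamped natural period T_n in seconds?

ω_n = √(k/m) = √(41000/99.4) = √412.5 = 20.31 rad/s.
T_n = 2π/ω_n = 6.283/20.31 = 0.3094 s.

0.309 s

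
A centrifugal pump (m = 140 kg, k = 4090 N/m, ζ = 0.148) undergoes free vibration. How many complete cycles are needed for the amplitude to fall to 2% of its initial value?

Logarithmic decrement δ = 2πζ/√(1 − ζ²) = 2π × 0.1480/√(1 − 0.0219) = 0.9403.
x_n/x₀ = e^(−nδ) ≤ 0.02; take ln: n ≥ ln(1/0.02)/δ = 3.912/0.9403 = 4.161.
So 5 complete cycles are required.

5 cycles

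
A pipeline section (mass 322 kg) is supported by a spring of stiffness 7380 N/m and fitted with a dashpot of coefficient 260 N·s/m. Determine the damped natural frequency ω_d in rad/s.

4.77 rad/s

ω_n = √(k/m) = √(7380/322) = 4.787 rad/s.
Critical damping c_c = 2√(k·m) = 2√(7380 × 322) = 3083 N·s/m, so ζ = c/c_c = 260/3083 = 0.08433.
ω_d = ω_n√(1 − ζ²) = 4.787 × √(1 − 0.00711) = 4.770 rad/s.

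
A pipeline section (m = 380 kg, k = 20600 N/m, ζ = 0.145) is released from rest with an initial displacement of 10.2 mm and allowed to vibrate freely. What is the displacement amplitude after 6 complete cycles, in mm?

Logarithmic decrement δ = 2πζ/√(1 − ζ²) = 2π × 0.1450/√(1 − 0.0210) = 0.9208.
After n cycles, x_n/x₀ = e^(−nδ), so x_6 = 10.2 × e^(−6 × 0.9208) = 10.2 × 0.003987 = 0.04067 mm.

0.0407 mm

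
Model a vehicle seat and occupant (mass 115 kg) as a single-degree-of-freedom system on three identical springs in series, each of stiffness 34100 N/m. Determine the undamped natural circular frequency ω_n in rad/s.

Series springs: 1/k_eq = 3/34100, so k_eq = 34100/3 = 11370 N/m.
ω_n = √(k_eq/m) = √(11370/115) = √98.84 = 9.942 rad/s.

9.94 rad/s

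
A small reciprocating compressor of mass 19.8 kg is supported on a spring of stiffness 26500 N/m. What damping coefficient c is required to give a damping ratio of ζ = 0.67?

971 N·s/m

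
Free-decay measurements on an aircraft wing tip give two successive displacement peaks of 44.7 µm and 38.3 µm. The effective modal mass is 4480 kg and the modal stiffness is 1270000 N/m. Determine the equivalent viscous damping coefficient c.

Logarithmic decrement δ = (1/n)·ln(x₀/x_n) = (1/1)·ln(44.7/38.3) = (1/1)·ln(1.167) = 0.1545.
ζ = δ/√(4π² + δ²) = 0.1545/√(39.48 + 0.0239) = 0.1545/6.285 = 0.02459.
c = ζ · 2√(km) = 0.02459 × 2√(1270000 × 4480) = 0.02459 × 150900 = 3709 N·s/m.

3710 N·s/m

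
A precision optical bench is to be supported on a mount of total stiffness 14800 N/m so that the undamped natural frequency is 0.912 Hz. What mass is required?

451 kg

ω_n = 2πf_n = 2π × 0.912 = 5.730 rad/s.
m = k/ω_n² = 14800/5.730² = 14800/32.84 = 450.7 kg.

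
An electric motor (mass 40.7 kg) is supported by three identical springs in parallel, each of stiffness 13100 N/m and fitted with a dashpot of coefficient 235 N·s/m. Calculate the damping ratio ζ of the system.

0.0929

Parallel springs add: k_eq = 3 × 13100 = 39300 N/m.
ω_n = √(k_eq/m) = √(39300/40.7) = 31.07 rad/s.
Critical damping c_c = 2√(k_eq·m) = 2√(39300 × 40.7) = 2529 N·s/m, so ζ = c/c_c = 235/2529 = 0.09291.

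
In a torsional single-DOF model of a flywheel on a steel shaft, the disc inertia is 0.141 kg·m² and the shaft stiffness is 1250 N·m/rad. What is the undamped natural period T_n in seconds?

0.0667 s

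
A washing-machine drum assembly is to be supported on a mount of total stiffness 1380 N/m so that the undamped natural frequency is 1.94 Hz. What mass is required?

9.29 kg

ω_n = 2πf_n = 2π × 1.94 = 12.19 rad/s.
m = k/ω_n² = 1380/12.19² = 1380/148.6 = 9.288 kg.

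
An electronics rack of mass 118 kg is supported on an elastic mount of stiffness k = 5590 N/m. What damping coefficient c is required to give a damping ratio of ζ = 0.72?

1170 N·s/m

c_c = 2√(k·m) = 2√(5590 × 118) = 1624 N·s/m.
c = ζ·c_c = 0.72 × 1624 = 1170 N·s/m.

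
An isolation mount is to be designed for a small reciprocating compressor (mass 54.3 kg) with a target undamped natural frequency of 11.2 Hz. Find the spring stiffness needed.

ω_n = 2πf_n = 2π × 11.2 = 70.37 rad/s.
k = m·ω_n² = 54.3 × 70.37² = 54.3 × 4952 = 268900 N/m.

269000 N/m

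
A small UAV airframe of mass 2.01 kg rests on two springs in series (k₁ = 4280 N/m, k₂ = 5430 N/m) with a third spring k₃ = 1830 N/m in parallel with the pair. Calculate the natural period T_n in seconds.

Series pair: k_s = k₁k₂/(k₁+k₂) = (4280)(5430)/(4280 + 5430) = 2393 N/m. In parallel with k₃: k_eq = 2393 + 1830 = 4223 N/m.
ω_n = √(k_eq/m) = √(4223/2.01) = √2101 = 45.84 rad/s.
T_n = 2π/ω_n = 6.283/45.84 = 0.1371 s.

0.137 s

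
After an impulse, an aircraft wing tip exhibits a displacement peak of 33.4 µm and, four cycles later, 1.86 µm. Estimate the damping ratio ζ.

Logarithmic decrement δ = (1/n)·ln(x₀/x_n) = (1/4)·ln(33.4/1.86) = (1/4)·ln(17.96) = 0.7220.
ζ = δ/√(4π² + δ²) = 0.7220/√(39.48 + 0.521) = 0.7220/6.325 = 0.1142.

0.114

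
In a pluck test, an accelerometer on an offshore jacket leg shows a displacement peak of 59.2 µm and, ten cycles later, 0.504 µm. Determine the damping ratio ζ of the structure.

Logarithmic decrement δ = (1/n)·ln(x₀/x_n) = (1/10)·ln(59.2/0.504) = (1/10)·ln(117.5) = 0.4766.
ζ = δ/√(4π² + δ²) = 0.4766/√(39.48 + 0.227) = 0.4766/6.301 = 0.07564.

0.0756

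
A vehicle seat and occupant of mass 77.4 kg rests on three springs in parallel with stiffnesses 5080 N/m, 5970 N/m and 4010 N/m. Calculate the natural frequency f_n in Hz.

2.22 Hz

Parallel springs add: k_eq = 5080 + 5970 + 4010 = 15060 N/m.
ω_n = √(k_eq/m) = √(15060/77.4) = √194.6 = 13.95 rad/s.
f_n = ω_n/(2π) = 13.95/6.283 = 2.220 Hz.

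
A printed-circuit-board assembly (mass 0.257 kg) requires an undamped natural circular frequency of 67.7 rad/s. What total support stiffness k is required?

1180 N/m

k = m·ω_n² = 0.257 × 67.70² = 0.257 × 4583 = 1178 N/m.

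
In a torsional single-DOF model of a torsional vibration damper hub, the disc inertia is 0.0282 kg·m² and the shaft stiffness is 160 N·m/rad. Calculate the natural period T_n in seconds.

0.0834 s

ω_n = √(k_t/J) = √(160/0.0282) = √5674 = 75.32 rad/s.
T_n = 2π/ω_n = 6.283/75.32 = 0.08342 s.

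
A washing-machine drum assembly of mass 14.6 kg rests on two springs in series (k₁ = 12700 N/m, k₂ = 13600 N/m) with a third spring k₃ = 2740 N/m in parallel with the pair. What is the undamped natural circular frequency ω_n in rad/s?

25.2 rad/s

Series pair: k_s = k₁k₂/(k₁+k₂) = (12700)(13600)/(12700 + 13600) = 6567 N/m. In parallel with k₃: k_eq = 6567 + 2740 = 9307 N/m.
ω_n = √(k_eq/m) = √(9307/14.6) = √637.5 = 25.25 rad/s.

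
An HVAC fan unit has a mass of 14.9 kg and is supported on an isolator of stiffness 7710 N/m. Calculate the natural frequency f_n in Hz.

3.62 Hz

ω_n = √(k/m) = √(7710/14.9) = √517.4 = 22.75 rad/s.
f_n = ω_n/(2π) = 22.75/6.283 = 3.620 Hz.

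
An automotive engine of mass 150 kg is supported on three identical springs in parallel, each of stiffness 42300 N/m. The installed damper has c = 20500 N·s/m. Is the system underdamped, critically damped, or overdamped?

overdamped

Parallel springs add: k_eq = 3 × 42300 = 126900 N/m.
c_c = 2√(k_eq·m) = 8726 N·s/m; ζ = c/c_c = 20500/8726 = 2.35.
Since ζ > 1 the system is overdamped.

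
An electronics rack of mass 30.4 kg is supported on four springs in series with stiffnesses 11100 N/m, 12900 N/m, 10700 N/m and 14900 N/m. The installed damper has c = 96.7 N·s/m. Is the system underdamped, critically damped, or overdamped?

Series springs: 1/k_eq = 1/11100 + 1/12900 + 1/10700 + 1/14900 = 0.0003282, so k_eq = 3047 N/m.
c_c = 2√(k_eq·m) = 608.7 N·s/m; ζ = c/c_c = 96.7/608.7 = 0.159.
Since ζ < 1 the system is underdamped.

underdamped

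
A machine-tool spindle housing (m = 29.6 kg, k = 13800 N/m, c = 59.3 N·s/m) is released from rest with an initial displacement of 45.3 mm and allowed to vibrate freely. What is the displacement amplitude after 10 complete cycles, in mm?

2.45 mm

ζ = c/(2√(km)) = 59.3/(2√(13800 × 29.6)) = 59.3/1278 = 0.04639.
Logarithmic decrement δ = 2πζ/√(1 − ζ²) = 2π × 0.04639/√(1 − 0.00215) = 0.2918.
After n cycles, x_n/x₀ = e^(−nδ), so x_10 = 45.3 × e^(−10 × 0.2918) = 45.3 × 0.05404 = 2.448 mm.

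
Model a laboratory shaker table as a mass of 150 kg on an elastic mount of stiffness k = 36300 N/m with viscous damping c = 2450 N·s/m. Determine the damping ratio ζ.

0.525

ω_n = √(k/m) = √(36300/150) = 15.56 rad/s.
Critical damping c_c = 2√(k·m) = 2√(36300 × 150) = 4667 N·s/m, so ζ = c/c_c = 2450/4667 = 0.5250.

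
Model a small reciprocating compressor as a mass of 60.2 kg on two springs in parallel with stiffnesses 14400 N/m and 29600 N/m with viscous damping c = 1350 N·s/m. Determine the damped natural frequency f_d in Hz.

Parallel springs add: k_eq = 14400 + 29600 = 44000 N/m.
ω_n = √(k_eq/m) = √(44000/60.2) = 27.04 rad/s.
Critical damping c_c = 2√(k_eq·m) = 2√(44000 × 60.2) = 3255 N·s/m, so ζ = c/c_c = 1350/3255 = 0.4147.
ω_d = ω_n√(1 − ζ²) = 27.04 × √(1 − 0.172) = 24.60 rad/s.
f_d = ω_d/(2π) = 3.915 Hz.

3.92 Hz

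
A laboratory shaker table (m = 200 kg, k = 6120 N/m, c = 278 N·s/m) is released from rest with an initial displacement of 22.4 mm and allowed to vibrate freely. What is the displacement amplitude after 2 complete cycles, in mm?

4.56 mm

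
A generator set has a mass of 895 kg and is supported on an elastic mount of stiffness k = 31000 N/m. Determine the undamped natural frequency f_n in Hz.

ω_n = √(k/m) = √(31000/895) = √34.64 = 5.885 rad/s.
f_n = ω_n/(2π) = 5.885/6.283 = 0.9367 Hz.

0.937 Hz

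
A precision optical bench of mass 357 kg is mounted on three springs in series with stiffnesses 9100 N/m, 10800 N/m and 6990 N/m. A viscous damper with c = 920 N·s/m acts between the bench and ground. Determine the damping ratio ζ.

0.453

Series springs: 1/k_eq = 1/9100 + 1/10800 + 1/6990 = 0.0003455, so k_eq = 2894 N/m.
ω_n = √(k_eq/m) = √(2894/357) = 2.847 rad/s.
Critical damping c_c = 2√(k_eq·m) = 2√(2894 × 357) = 2033 N·s/m, so ζ = c/c_c = 920/2033 = 0.4526.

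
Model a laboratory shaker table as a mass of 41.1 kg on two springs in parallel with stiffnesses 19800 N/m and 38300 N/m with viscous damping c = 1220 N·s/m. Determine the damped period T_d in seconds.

0.182 s

Parallel springs add: k_eq = 19800 + 38300 = 58100 N/m.
ω_n = √(k_eq/m) = √(58100/41.1) = 37.60 rad/s.
Critical damping c_c = 2√(k_eq·m) = 2√(58100 × 41.1) = 3091 N·s/m, so ζ = c/c_c = 1220/3091 = 0.3947.
ω_d = ω_n√(1 − ζ²) = 37.60 × √(1 − 0.156) = 34.54 rad/s.
T_d = 2π/ω_d = 0.1819 s.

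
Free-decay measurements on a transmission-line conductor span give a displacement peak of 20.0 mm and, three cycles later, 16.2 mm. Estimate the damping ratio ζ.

Logarithmic decrement δ = (1/n)·ln(x₀/x_n) = (1/3)·ln(20.0/16.2) = (1/3)·ln(1.235) = 0.07024.
ζ = δ/√(4π² + δ²) = 0.07024/√(39.48 + 0.00493) = 0.07024/6.284 = 0.01118.

0.0112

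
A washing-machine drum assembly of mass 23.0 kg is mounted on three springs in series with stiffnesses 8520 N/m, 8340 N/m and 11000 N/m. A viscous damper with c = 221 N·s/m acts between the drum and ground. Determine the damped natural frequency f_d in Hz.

1.66 Hz

Series springs: 1/k_eq = 1/8520 + 1/8340 + 1/11000 = 0.0003282, so k_eq = 3047 N/m.
ω_n = √(k_eq/m) = √(3047/23.0) = 11.51 rad/s.
Critical damping c_c = 2√(k_eq·m) = 2√(3047 × 23.0) = 529.5 N·s/m, so ζ = c/c_c = 221/529.5 = 0.4174.
ω_d = ω_n√(1 − ζ²) = 11.51 × √(1 − 0.174) = 10.46 rad/s.
f_d = ω_d/(2π) = 1.665 Hz.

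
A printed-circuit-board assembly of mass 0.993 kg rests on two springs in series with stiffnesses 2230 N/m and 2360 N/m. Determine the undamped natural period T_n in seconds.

0.185 s

Series springs: 1/k_eq = 1/2230 + 1/2360 = 0.0008722, so k_eq = 1147 N/m.
ω_n = √(k_eq/m) = √(1147/0.993) = √1155 = 33.98 rad/s.
T_n = 2π/ω_n = 6.283/33.98 = 0.1849 s.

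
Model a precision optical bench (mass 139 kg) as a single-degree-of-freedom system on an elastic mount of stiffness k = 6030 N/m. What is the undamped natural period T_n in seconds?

0.954 s

ω_n = √(k/m) = √(6030/139) = √43.38 = 6.586 rad/s.
T_n = 2π/ω_n = 6.283/6.586 = 0.9540 s.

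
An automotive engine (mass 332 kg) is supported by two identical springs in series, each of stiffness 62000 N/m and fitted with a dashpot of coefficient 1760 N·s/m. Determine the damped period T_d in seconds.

Series springs: 1/k_eq = 2/62000, so k_eq = 62000/2 = 31000 N/m.
ω_n = √(k_eq/m) = √(31000/332) = 9.663 rad/s.
Critical damping c_c = 2√(k_eq·m) = 2√(31000 × 332) = 6416 N·s/m, so ζ = c/c_c = 1760/6416 = 0.2743.
ω_d = ω_n√(1 − ζ²) = 9.663 × √(1 − 0.0752) = 9.292 rad/s.
T_d = 2π/ω_d = 0.6762 s.

0.676 s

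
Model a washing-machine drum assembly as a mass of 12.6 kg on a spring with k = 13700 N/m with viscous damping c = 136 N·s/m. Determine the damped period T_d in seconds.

0.193 s

ω_n = √(k/m) = √(13700/12.6) = 32.97 rad/s.
Critical damping c_c = 2√(k·m) = 2√(13700 × 12.6) = 831.0 N·s/m, so ζ = c/c_c = 136/831.0 = 0.1637.
ω_d = ω_n√(1 − ζ²) = 32.97 × √(1 − 0.0268) = 32.53 rad/s.
T_d = 2π/ω_d = 0.1932 s.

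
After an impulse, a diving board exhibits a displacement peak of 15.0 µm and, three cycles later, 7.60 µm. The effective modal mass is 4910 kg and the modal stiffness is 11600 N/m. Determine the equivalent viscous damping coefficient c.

Logarithmic decrement δ = (1/n)·ln(x₀/x_n) = (1/3)·ln(15.0/7.60) = (1/3)·ln(1.974) = 0.2266.
ζ = δ/√(4π² + δ²) = 0.2266/√(39.48 + 0.0514) = 0.2266/6.287 = 0.03605.
c = ζ · 2√(km) = 0.03605 × 2√(11600 × 4910) = 0.03605 × 15090 = 544.1 N·s/m.

544 N·s/m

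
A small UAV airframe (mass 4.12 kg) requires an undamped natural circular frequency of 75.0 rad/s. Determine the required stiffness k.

23200 N/m

k = m·ω_n² = 4.12 × 75.00² = 4.12 × 5625 = 23180 N/m.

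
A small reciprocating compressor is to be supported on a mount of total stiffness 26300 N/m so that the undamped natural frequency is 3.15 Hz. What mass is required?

67.1 kg

ω_n = 2πf_n = 2π × 3.15 = 19.79 rad/s.
m = k/ω_n² = 26300/19.79² = 26300/391.7 = 67.14 kg.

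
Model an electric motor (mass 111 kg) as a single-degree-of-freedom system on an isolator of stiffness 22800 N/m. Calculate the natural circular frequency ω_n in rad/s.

ω_n = √(k/m) = √(22800/111) = √205.4 = 14.33 rad/s.

14.3 rad/s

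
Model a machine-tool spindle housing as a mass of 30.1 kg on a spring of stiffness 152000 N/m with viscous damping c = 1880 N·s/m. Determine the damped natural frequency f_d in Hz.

10.2 Hz

ω_n = √(k/m) = √(152000/30.1) = 71.06 rad/s.
Critical damping c_c = 2√(k·m) = 2√(152000 × 30.1) = 4278 N·s/m, so ζ = c/c_c = 1880/4278 = 0.4395.
ω_d = ω_n√(1 − ζ²) = 71.06 × √(1 − 0.193) = 63.83 rad/s.
f_d = ω_d/(2π) = 10.16 Hz.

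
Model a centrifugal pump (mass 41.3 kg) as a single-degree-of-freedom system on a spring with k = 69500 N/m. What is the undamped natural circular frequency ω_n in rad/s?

ω_n = √(k/m) = √(69500/41.3) = √1683 = 41.02 rad/s.

41.0 rad/s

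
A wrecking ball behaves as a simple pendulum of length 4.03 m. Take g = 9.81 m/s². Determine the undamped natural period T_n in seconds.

For a simple pendulum ω_n = √(g/L) = √(9.81/4.03) = √2.434 = 1.560 rad/s.
T_n = 2π/ω_n = 6.283/1.560 = 4.027 s.

4.03 s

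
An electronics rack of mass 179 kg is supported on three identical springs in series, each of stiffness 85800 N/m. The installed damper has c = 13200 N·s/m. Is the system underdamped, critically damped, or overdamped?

overdamped

Series springs: 1/k_eq = 3/85800, so k_eq = 85800/3 = 28600 N/m.
c_c = 2√(k_eq·m) = 4525 N·s/m; ζ = c/c_c = 13200/4525 = 2.92.
Since ζ > 1 the system is overdamped.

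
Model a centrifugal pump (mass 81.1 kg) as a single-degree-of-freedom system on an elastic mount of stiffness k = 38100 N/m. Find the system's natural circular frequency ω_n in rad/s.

ω_n = √(k/m) = √(38100/81.1) = √469.8 = 21.67 rad/s.

21.7 rad/s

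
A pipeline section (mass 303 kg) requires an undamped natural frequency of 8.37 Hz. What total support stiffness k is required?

838000 N/m

ω_n = 2πf_n = 2π × 8.37 = 52.59 rad/s.
k = m·ω_n² = 303 × 52.59² = 303 × 2766 = 838000 N/m.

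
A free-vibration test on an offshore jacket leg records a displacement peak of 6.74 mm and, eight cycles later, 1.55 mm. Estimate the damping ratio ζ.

Logarithmic decrement δ = (1/n)·ln(x₀/x_n) = (1/8)·ln(6.74/1.55) = (1/8)·ln(4.348) = 0.1837.
ζ = δ/√(4π² + δ²) = 0.1837/√(39.48 + 0.0338) = 0.1837/6.286 = 0.02923.

0.0292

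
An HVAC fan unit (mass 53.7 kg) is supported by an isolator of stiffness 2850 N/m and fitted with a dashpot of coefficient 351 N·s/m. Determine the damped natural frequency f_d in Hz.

ω_n = √(k/m) = √(2850/53.7) = 7.285 rad/s.
Critical damping c_c = 2√(k·m) = 2√(2850 × 53.7) = 782.4 N·s/m, so ζ = c/c_c = 351/782.4 = 0.4486.
ω_d = ω_n√(1 − ζ²) = 7.285 × √(1 − 0.201) = 6.511 rad/s.
f_d = ω_d/(2π) = 1.036 Hz.

1.04 Hz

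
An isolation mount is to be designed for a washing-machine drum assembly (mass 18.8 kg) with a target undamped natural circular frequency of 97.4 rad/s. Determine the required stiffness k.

178000 N/m

k = m·ω_n² = 18.8 × 97.40² = 18.8 × 9487 = 178400 N/m.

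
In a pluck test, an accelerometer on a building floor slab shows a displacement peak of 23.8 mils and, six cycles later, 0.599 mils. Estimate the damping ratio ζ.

0.0972

Logarithmic decrement δ = (1/n)·ln(x₀/x_n) = (1/6)·ln(23.8/0.599) = (1/6)·ln(39.73) = 0.6137.
ζ = δ/√(4π² + δ²) = 0.6137/√(39.48 + 0.377) = 0.6137/6.313 = 0.09721.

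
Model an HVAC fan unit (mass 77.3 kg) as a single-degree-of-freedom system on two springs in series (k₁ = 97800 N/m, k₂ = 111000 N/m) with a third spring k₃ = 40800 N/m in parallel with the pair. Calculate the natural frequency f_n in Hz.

5.51 Hz

Series pair: k_s = k₁k₂/(k₁+k₂) = (97800)(111000)/(97800 + 111000) = 51990 N/m. In parallel with k₃: k_eq = 51990 + 40800 = 92790 N/m.
ω_n = √(k_eq/m) = √(92790/77.3) = √1200 = 34.65 rad/s.
f_n = ω_n/(2π) = 34.65/6.283 = 5.514 Hz.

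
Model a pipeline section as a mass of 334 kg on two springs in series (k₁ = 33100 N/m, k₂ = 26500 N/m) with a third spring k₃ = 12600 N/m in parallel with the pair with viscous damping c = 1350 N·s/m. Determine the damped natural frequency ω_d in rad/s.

Series pair: k_s = k₁k₂/(k₁+k₂) = (33100)(26500)/(33100 + 26500) = 14720 N/m. In parallel with k₃: k_eq = 14720 + 12600 = 27320 N/m.
ω_n = √(k_eq/m) = √(27320/334) = 9.044 rad/s.
Critical damping c_c = 2√(k_eq·m) = 2√(27320 × 334) = 6041 N·s/m, so ζ = c/c_c = 1350/6041 = 0.2235.
ω_d = ω_n√(1 − ζ²) = 9.044 × √(1 − 0.0499) = 8.815 rad/s.

8.81 rad/s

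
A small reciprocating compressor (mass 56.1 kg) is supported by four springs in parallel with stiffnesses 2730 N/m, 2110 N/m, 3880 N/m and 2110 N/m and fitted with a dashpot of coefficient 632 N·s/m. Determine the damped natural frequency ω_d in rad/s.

Parallel springs add: k_eq = 2730 + 2110 + 3880 + 2110 = 10830 N/m.
ω_n = √(k_eq/m) = √(10830/56.1) = 13.89 rad/s.
Critical damping c_c = 2√(k_eq·m) = 2√(10830 × 56.1) = 1559 N·s/m, so ζ = c/c_c = 632/1559 = 0.4054.
ω_d = ω_n√(1 − ζ²) = 13.89 × √(1 − 0.164) = 12.70 rad/s.

12.7 rad/s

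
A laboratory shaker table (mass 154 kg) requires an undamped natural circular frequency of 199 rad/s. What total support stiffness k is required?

6100000 N/m

k = m·ω_n² = 154 × 199.0² = 154 × 39600 = 6099000 N/m.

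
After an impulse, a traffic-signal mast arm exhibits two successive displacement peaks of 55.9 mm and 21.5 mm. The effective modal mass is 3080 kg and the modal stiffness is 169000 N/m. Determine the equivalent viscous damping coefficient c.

6860 N·s/m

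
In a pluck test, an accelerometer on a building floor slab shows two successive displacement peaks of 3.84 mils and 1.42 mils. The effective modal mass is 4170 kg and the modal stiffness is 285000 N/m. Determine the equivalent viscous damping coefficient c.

Logarithmic decrement δ = (1/n)·ln(x₀/x_n) = (1/1)·ln(3.84/1.42) = (1/1)·ln(2.704) = 0.9948.
ζ = δ/√(4π² + δ²) = 0.9948/√(39.48 + 0.990) = 0.9948/6.361 = 0.1564.
c = ζ · 2√(km) = 0.1564 × 2√(285000 × 4170) = 0.1564 × 68950 = 10780 N·s/m.

10800 N·s/m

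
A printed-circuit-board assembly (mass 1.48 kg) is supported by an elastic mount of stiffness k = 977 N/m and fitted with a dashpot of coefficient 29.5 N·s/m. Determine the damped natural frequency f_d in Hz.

ω_n = √(k/m) = √(977.0/1.48) = 25.69 rad/s.
Critical damping c_c = 2√(k·m) = 2√(977.0 × 1.48) = 76.05 N·s/m, so ζ = c/c_c = 29.5/76.05 = 0.3879.
ω_d = ω_n√(1 − ζ²) = 25.69 × √(1 − 0.150) = 23.68 rad/s.
f_d = ω_d/(2π) = 3.769 Hz.

3.77 Hz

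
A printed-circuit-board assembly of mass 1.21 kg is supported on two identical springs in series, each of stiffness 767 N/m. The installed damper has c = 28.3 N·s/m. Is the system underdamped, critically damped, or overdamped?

Series springs: 1/k_eq = 2/767, so k_eq = 767/2 = 383.5 N/m.
c_c = 2√(k_eq·m) = 43.08 N·s/m; ζ = c/c_c = 28.3/43.08 = 0.657.
Since ζ < 1 the system is underdamped.

underdamped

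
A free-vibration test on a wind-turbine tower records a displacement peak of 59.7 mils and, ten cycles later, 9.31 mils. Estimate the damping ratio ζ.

0.0296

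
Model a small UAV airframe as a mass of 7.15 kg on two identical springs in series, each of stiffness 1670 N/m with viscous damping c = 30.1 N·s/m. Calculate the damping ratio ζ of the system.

Series springs: 1/k_eq = 2/1670, so k_eq = 1670/2 = 835.0 N/m.
ω_n = √(k_eq/m) = √(835.0/7.15) = 10.81 rad/s.
Critical damping c_c = 2√(k_eq·m) = 2√(835.0 × 7.15) = 154.5 N·s/m, so ζ = c/c_c = 30.1/154.5 = 0.1948.

0.195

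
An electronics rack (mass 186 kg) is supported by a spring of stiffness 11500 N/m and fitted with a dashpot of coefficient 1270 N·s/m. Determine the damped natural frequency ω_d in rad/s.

7.08 rad/s

ω_n = √(k/m) = √(11500/186) = 7.863 rad/s.
Critical damping c_c = 2√(k·m) = 2√(11500 × 186) = 2925 N·s/m, so ζ = c/c_c = 1270/2925 = 0.4342.
ω_d = ω_n√(1 − ζ²) = 7.863 × √(1 − 0.189) = 7.083 rad/s.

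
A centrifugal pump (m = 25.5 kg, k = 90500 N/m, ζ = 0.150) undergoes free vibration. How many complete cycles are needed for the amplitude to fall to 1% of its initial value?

Logarithmic decrement δ = 2πζ/√(1 − ζ²) = 2π × 0.1500/√(1 − 0.0225) = 0.9533.
x_n/x₀ = e^(−nδ) ≤ 0.01; take ln: n ≥ ln(1/0.01)/δ = 4.605/0.9533 = 4.831.
So 5 complete cycles are required.

5 cycles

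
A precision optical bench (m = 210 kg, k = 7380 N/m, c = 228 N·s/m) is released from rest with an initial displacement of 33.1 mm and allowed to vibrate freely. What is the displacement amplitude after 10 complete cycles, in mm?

ζ = c/(2√(km)) = 228/(2√(7380 × 210)) = 228/2490 = 0.09157.
Logarithmic decrement δ = 2πζ/√(1 − ζ²) = 2π × 0.09157/√(1 − 0.00839) = 0.5778.
After n cycles, x_n/x₀ = e^(−nδ), so x_10 = 33.1 × e^(−10 × 0.5778) = 33.1 × 0.003095 = 0.1024 mm.

0.102 mm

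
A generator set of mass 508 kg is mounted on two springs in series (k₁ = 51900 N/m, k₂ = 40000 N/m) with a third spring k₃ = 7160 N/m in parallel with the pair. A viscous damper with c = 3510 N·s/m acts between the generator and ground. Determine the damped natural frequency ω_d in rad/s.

Series pair: k_s = k₁k₂/(k₁+k₂) = (51900)(40000)/(51900 + 40000) = 22590 N/m. In parallel with k₃: k_eq = 22590 + 7160 = 29750 N/m.
ω_n = √(k_eq/m) = √(29750/508) = 7.653 rad/s.
Critical damping c_c = 2√(k_eq·m) = 2√(29750 × 508) = 7775 N·s/m, so ζ = c/c_c = 3510/7775 = 0.4514.
ω_d = ω_n√(1 − ζ²) = 7.653 × √(1 − 0.204) = 6.828 rad/s.

6.83 rad/s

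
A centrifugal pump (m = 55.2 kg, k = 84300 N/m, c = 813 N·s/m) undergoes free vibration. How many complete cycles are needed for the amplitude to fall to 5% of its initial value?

ζ = c/(2√(km)) = 813/(2√(84300 × 55.2)) = 813/4314 = 0.1884.
Logarithmic decrement δ = 2πζ/√(1 − ζ²) = 2π × 0.1884/√(1 − 0.0355) = 1.206.
x_n/x₀ = e^(−nδ) ≤ 0.05; take ln: n ≥ ln(1/0.05)/δ = 2.996/1.206 = 2.485.
So 3 complete cycles are required.

3 cycles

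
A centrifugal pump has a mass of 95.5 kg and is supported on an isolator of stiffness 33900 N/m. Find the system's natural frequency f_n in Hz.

3.00 Hz

ω_n = √(k/m) = √(33900/95.5) = √355.0 = 18.84 rad/s.
f_n = ω_n/(2π) = 18.84/6.283 = 2.999 Hz.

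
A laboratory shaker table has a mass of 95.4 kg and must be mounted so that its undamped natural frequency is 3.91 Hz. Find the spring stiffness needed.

57600 N/m

ω_n = 2πf_n = 2π × 3.91 = 24.57 rad/s.
k = m·ω_n² = 95.4 × 24.57² = 95.4 × 603.5 = 57580 N/m.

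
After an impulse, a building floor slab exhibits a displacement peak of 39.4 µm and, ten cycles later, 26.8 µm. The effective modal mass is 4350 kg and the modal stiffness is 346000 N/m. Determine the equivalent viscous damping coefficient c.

476 N·s/m

Logarithmic decrement δ = (1/n)·ln(x₀/x_n) = (1/10)·ln(39.4/26.8) = (1/10)·ln(1.470) = 0.03854.
ζ = δ/√(4π² + δ²) = 0.03854/√(39.48 + 0.00149) = 0.03854/6.283 = 0.006133.
c = ζ · 2√(km) = 0.006133 × 2√(346000 × 4350) = 0.006133 × 77590 = 475.9 N·s/m.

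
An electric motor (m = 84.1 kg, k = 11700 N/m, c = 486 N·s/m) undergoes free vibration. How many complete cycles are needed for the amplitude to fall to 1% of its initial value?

3 cycles

ζ = c/(2√(km)) = 486/(2√(11700 × 84.1)) = 486/1984 = 0.2450.
Logarithmic decrement δ = 2πζ/√(1 − ζ²) = 2π × 0.2450/√(1 − 0.0600) = 1.588.
x_n/x₀ = e^(−nδ) ≤ 0.01; take ln: n ≥ ln(1/0.01)/δ = 4.605/1.588 = 2.901.
So 3 complete cycles are required.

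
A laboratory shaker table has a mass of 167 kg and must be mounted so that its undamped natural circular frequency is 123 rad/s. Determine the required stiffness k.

k = m·ω_n² = 167 × 123.0² = 167 × 15130 = 2527000 N/m.

2530000 N/m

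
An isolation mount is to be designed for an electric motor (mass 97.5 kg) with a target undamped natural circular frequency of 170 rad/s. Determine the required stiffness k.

k = m·ω_n² = 97.5 × 170.0² = 97.5 × 28900 = 2818000 N/m.

2820000 N/m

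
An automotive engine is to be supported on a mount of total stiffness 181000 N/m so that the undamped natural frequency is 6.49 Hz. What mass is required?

ω_n = 2πf_n = 2π × 6.49 = 40.78 rad/s.
m = k/ω_n² = 181000/40.78² = 181000/1663 = 108.9 kg.

109 kg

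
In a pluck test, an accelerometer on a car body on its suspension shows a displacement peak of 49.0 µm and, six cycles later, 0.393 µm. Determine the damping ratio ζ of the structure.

Logarithmic decrement δ = (1/n)·ln(x₀/x_n) = (1/6)·ln(49.0/0.393) = (1/6)·ln(124.7) = 0.8043.
ζ = δ/√(4π² + δ²) = 0.8043/√(39.48 + 0.647) = 0.8043/6.334 = 0.1270.

0.127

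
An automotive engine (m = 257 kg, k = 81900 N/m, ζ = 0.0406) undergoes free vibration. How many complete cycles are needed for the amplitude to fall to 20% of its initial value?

Logarithmic decrement δ = 2πζ/√(1 − ζ²) = 2π × 0.04060/√(1 − 0.00165) = 0.2553.
x_n/x₀ = e^(−nδ) ≤ 0.2; take ln: n ≥ ln(1/0.2)/δ = 1.609/0.2553 = 6.304.
So 7 complete cycles are required.

7 cycles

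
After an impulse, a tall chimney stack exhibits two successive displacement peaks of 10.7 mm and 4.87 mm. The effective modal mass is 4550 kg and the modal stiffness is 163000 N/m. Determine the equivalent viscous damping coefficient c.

6770 N·s/m

Logarithmic decrement δ = (1/n)·ln(x₀/x_n) = (1/1)·ln(10.7/4.87) = (1/1)·ln(2.197) = 0.7871.
ζ = δ/√(4π² + δ²) = 0.7871/√(39.48 + 0.620) = 0.7871/6.332 = 0.1243.
c = ζ · 2√(km) = 0.1243 × 2√(163000 × 4550) = 0.1243 × 54470 = 6771 N·s/m.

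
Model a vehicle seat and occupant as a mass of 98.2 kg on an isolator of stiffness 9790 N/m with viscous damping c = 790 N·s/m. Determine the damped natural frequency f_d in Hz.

ω_n = √(k/m) = √(9790/98.2) = 9.985 rad/s.
Critical damping c_c = 2√(k·m) = 2√(9790 × 98.2) = 1961 N·s/m, so ζ = c/c_c = 790/1961 = 0.4029.
ω_d = ω_n√(1 − ζ²) = 9.985 × √(1 − 0.162) = 9.139 rad/s.
f_d = ω_d/(2π) = 1.454 Hz.

1.45 Hz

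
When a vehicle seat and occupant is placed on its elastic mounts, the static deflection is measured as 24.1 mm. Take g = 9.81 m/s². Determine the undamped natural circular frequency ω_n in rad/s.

20.2 rad/s

ω_n = √(g/δ_st) = √(9.81/0.0241) = √407.1 = 20.18 rad/s.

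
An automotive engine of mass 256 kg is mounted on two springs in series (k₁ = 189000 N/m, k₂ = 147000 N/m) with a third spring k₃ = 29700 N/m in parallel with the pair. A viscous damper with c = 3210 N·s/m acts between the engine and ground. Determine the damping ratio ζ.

Series pair: k_s = k₁k₂/(k₁+k₂) = (189000)(147000)/(189000 + 147000) = 82690 N/m. In parallel with k₃: k_eq = 82690 + 29700 = 112400 N/m.
ω_n = √(k_eq/m) = √(112400/256) = 20.95 rad/s.
Critical damping c_c = 2√(k_eq·m) = 2√(112400 × 256) = 10730 N·s/m, so ζ = c/c_c = 3210/10730 = 0.2992.

0.299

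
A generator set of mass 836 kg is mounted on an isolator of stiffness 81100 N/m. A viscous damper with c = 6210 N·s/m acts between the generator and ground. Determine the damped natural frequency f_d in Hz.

1.45 Hz

ω_n = √(k/m) = √(81100/836) = 9.849 rad/s.
Critical damping c_c = 2√(k·m) = 2√(81100 × 836) = 16470 N·s/m, so ζ = c/c_c = 6210/16470 = 0.3771.
ω_d = ω_n√(1 − ζ²) = 9.849 × √(1 − 0.142) = 9.122 rad/s.
f_d = ω_d/(2π) = 1.452 Hz.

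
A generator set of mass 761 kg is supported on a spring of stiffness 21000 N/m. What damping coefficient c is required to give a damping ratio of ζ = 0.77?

c_c = 2√(k·m) = 2√(21000 × 761) = 7995 N·s/m.
c = ζ·c_c = 0.77 × 7995 = 6156 N·s/m.

6160 N·s/m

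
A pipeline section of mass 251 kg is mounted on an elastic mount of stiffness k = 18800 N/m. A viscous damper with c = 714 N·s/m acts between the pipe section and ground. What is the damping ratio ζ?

0.164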